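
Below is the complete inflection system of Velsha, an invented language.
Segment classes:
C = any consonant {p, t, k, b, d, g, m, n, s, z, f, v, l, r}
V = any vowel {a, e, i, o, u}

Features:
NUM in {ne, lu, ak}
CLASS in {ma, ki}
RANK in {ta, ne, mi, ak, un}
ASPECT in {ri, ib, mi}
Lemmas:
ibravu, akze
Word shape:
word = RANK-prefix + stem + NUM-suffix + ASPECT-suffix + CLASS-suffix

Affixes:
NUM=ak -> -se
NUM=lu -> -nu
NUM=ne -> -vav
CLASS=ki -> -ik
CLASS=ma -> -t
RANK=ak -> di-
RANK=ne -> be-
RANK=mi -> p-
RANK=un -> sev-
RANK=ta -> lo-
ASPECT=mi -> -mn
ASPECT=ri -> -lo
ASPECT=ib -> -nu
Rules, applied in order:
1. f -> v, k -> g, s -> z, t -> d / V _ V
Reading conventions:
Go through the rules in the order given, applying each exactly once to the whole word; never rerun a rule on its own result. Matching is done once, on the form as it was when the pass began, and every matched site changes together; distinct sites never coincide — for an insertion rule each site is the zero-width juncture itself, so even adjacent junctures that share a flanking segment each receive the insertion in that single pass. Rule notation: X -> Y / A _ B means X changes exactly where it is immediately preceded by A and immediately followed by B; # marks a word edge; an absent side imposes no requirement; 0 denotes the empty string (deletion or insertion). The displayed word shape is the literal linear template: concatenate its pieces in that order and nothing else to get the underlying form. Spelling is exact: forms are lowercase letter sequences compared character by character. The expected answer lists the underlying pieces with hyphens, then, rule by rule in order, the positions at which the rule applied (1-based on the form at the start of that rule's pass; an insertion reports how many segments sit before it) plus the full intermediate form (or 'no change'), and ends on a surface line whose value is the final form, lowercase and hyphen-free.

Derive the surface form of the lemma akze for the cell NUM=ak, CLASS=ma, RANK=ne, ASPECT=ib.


underlying: be-akze-se-nu-t
1. f -> v, k -> g, s -> z, t -> d / V _ V: fires at position(s) 7: beakzezenut
surface: beakzezenut


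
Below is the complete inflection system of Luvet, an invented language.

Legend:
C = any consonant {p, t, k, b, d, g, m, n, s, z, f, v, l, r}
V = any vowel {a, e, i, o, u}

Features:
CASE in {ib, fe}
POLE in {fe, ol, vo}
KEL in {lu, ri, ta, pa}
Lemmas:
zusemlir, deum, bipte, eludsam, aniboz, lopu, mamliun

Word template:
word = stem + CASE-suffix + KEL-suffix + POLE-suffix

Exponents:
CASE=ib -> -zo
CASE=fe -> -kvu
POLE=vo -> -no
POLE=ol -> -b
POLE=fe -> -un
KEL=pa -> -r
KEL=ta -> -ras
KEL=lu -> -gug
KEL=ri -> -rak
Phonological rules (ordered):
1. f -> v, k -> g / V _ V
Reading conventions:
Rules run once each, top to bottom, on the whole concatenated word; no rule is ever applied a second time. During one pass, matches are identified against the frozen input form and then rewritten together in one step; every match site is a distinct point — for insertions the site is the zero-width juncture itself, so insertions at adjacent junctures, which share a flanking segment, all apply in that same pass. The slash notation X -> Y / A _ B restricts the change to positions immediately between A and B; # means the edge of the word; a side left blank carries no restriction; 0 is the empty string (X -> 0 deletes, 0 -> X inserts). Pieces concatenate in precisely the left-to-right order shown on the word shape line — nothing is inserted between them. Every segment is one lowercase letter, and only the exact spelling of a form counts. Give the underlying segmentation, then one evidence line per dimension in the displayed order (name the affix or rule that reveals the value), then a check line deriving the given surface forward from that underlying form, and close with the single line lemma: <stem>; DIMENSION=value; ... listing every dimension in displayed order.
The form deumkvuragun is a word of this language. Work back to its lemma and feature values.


underlying: deum-kvu-rak-un
CASE=fe - signalled by the affix -kvu
POLE=fe - signalled by the affix -un
KEL=ri - signalled by the affix -rak
check: deumkvurakun -> deumkvuragun
lemma: deum; CASE=fe; POLE=fe; KEL=ri


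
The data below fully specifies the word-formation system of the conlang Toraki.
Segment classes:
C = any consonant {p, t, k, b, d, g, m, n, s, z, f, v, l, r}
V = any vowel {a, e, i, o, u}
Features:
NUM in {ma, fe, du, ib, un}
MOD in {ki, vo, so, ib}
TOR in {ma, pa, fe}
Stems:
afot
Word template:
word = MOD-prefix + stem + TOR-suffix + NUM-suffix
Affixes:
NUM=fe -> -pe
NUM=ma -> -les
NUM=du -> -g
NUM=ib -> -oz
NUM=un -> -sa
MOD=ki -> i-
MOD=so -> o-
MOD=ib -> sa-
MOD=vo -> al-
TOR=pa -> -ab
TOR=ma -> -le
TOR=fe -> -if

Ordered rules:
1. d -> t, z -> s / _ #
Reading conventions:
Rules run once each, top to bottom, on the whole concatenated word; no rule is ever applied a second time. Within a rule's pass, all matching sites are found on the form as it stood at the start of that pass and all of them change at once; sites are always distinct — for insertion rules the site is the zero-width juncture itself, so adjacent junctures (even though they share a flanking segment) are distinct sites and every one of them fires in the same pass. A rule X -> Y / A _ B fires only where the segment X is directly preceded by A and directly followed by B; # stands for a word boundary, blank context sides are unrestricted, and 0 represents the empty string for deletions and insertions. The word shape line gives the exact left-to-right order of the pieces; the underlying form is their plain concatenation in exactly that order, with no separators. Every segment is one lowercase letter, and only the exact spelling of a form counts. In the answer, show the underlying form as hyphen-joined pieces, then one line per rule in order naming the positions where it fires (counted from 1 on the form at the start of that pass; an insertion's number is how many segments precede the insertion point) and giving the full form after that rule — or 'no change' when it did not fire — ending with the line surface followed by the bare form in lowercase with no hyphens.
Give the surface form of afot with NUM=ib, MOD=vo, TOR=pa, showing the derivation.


underlying: al-afot-ab-oz
1. d -> t, z -> s / _ #: fires at position(s) 10: alafotabos
surface: alafotabos


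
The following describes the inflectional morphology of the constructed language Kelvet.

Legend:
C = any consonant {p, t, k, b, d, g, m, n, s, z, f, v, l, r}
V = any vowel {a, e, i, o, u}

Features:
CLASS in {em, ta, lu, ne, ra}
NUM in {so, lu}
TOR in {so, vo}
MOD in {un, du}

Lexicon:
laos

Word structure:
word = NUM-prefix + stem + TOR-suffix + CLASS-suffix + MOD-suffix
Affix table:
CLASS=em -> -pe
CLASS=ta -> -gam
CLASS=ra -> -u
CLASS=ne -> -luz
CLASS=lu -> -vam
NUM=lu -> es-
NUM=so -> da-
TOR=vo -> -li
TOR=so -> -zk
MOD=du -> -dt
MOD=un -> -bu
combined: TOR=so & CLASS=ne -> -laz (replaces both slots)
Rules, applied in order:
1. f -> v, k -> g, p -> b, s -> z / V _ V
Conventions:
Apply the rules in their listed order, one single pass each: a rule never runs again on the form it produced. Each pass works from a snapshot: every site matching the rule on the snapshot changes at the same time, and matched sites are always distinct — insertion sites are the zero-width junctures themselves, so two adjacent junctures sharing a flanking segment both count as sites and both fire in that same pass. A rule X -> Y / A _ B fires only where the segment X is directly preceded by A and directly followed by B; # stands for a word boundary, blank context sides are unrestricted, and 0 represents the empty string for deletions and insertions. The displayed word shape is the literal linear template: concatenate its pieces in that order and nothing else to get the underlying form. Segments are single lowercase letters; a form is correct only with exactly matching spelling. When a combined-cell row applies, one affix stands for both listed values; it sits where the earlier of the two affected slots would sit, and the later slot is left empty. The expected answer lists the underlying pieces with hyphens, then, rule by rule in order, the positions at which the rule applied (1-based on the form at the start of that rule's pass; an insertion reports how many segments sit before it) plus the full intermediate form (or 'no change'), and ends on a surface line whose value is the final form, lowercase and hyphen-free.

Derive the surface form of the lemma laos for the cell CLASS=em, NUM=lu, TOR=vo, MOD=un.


underlying: es-laos-li-pe-bu
1. f -> v, k -> g, p -> b, s -> z / V _ V: fires at position(s) 9: eslaoslibebu
surface: eslaoslibebu


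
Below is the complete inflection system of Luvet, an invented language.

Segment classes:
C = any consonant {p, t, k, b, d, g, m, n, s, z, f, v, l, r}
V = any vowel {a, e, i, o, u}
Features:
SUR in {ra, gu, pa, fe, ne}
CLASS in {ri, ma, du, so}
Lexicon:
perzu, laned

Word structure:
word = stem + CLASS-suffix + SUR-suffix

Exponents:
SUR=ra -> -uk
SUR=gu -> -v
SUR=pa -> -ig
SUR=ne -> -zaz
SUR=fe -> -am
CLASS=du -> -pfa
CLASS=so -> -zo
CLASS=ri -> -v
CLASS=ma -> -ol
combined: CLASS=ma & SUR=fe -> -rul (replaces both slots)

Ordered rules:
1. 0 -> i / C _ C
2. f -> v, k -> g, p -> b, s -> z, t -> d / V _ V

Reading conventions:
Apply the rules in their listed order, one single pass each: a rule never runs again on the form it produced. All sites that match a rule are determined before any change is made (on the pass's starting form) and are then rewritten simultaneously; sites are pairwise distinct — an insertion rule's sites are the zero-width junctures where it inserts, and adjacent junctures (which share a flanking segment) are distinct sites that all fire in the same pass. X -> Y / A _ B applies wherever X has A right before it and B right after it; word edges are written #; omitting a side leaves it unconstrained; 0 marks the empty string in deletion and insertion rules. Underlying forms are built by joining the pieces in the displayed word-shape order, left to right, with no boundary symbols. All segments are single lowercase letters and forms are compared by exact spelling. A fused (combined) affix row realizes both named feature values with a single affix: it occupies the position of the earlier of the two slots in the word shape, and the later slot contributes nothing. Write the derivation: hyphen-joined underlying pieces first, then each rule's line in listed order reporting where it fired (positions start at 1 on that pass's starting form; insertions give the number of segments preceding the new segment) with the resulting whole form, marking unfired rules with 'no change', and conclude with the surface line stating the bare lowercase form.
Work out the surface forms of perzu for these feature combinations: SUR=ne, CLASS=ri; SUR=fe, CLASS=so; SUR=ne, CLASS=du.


cell SUR=ne, CLASS=ri:
underlying: perzu-v-zaz
1. 0 -> i / C _ C: inserts after position(s) 3, 6: perizuvizaz
2. f -> v, k -> g, p -> b, s -> z, t -> d / V _ V: no change
surface: perizuvizaz

cell SUR=fe, CLASS=so:
underlying: perzu-zo-am
1. 0 -> i / C _ C: inserts after position(s) 3: perizuzoam
2. f -> v, k -> g, p -> b, s -> z, t -> d / V _ V: no change
surface: perizuzoam

cell SUR=ne, CLASS=du:
underlying: perzu-pfa-zaz
1. 0 -> i / C _ C: inserts after position(s) 3, 6: perizupifazaz
2. f -> v, k -> g, p -> b, s -> z, t -> d / V _ V: fires at position(s) 7, 9: perizubivazaz
surface: perizubivazaz


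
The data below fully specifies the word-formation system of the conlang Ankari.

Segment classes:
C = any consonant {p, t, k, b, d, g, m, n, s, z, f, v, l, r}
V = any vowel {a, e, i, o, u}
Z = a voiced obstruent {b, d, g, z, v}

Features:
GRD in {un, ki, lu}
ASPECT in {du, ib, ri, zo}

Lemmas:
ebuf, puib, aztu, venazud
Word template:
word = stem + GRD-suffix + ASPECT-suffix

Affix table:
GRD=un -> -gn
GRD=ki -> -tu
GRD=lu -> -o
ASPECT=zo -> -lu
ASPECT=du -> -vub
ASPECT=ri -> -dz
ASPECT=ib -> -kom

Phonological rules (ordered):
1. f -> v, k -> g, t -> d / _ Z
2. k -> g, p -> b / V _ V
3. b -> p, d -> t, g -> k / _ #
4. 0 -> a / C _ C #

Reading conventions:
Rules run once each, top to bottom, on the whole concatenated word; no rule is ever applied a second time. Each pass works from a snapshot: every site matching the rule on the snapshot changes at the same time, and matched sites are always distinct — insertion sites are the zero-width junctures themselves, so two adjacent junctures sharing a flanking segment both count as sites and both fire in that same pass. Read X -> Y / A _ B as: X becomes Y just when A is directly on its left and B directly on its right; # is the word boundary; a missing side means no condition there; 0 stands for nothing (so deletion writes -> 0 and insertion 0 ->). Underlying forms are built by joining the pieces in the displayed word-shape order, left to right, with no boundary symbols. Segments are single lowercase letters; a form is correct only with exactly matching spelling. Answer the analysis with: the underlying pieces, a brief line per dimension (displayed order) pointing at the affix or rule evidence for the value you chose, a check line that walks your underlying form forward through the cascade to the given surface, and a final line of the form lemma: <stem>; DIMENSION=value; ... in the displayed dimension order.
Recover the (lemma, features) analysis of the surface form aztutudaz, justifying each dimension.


underlying: aztu-tu-dz
GRD=ki - signalled by the affix -tu
ASPECT=ri - signalled by the affix -dz
check: aztutudz -> aztutudz -> aztutudz -> aztutudz -> aztutudaz
lemma: aztu; GRD=ki; ASPECT=ri


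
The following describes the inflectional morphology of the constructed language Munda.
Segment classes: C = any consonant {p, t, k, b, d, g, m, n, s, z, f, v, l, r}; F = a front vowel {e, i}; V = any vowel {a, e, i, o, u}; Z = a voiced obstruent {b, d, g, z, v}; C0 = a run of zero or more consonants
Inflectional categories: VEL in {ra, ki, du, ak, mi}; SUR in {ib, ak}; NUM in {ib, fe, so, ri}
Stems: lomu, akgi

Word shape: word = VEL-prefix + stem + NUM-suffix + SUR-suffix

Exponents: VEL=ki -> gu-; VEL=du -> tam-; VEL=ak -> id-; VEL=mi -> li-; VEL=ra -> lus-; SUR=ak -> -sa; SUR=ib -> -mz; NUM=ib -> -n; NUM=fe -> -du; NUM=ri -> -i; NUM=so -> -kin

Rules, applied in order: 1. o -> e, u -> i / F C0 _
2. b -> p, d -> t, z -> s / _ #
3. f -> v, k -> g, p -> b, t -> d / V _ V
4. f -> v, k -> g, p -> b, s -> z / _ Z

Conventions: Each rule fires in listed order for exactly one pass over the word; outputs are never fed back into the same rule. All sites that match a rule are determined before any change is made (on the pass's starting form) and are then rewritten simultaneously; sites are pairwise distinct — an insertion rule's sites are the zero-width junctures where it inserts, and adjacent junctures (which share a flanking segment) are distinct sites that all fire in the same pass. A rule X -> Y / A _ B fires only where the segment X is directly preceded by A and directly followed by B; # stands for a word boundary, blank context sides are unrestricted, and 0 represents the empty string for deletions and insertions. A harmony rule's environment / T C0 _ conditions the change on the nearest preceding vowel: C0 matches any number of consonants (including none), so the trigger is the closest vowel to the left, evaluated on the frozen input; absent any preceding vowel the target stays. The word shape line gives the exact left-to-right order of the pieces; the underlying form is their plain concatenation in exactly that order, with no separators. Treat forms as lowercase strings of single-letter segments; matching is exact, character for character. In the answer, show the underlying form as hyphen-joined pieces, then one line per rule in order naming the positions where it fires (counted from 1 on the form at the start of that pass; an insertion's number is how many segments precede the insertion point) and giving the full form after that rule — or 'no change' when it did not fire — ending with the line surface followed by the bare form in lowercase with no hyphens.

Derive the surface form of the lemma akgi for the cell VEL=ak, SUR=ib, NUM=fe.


underlying: id-akgi-du-mz
1. o -> e, u -> i / F C0 _: fires at position(s) 8: idakgidimz
2. b -> p, d -> t, z -> s / _ #: fires at position(s) 10: idakgidims
3. f -> v, k -> g, p -> b, t -> d / V _ V: no change
4. f -> v, k -> g, p -> b, s -> z / _ Z: fires at position(s) 4: idaggidims
surface: idaggidims


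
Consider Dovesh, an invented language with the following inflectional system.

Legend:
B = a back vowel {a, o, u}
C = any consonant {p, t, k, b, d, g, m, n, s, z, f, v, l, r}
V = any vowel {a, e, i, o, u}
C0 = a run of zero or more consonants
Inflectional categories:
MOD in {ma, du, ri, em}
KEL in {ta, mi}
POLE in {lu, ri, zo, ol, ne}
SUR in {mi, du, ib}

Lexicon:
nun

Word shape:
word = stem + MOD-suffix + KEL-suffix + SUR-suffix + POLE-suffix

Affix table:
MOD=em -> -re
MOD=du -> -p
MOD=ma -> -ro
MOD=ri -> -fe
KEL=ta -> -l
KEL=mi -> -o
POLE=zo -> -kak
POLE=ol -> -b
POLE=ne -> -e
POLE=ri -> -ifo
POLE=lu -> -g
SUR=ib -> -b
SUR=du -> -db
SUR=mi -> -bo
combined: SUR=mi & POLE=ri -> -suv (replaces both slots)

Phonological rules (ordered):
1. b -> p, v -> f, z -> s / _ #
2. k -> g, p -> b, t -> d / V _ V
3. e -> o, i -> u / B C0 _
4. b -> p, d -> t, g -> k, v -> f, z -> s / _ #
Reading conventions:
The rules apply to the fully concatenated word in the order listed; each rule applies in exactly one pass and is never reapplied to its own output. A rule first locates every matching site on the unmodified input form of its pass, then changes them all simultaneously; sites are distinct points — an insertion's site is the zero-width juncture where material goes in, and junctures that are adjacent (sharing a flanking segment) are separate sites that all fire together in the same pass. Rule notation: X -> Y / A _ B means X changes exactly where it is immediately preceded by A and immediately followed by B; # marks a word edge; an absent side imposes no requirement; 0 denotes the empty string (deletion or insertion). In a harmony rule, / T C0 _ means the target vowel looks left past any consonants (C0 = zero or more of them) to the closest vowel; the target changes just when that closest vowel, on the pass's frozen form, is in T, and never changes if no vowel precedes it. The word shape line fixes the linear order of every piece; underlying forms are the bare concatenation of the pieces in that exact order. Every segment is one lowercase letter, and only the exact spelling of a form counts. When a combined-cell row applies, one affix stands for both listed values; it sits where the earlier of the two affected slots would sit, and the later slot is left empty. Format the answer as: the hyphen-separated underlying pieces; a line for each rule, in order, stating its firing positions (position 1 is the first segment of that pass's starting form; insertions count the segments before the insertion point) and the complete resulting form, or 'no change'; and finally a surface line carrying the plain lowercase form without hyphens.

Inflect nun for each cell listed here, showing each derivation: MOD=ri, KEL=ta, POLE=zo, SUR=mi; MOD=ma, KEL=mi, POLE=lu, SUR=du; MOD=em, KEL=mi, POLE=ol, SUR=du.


cell MOD=ri, KEL=ta, POLE=zo, SUR=mi:
underlying: nun-fe-l-bo-kak
1. b -> p, v -> f, z -> s / _ #: no change
2. k -> g, p -> b, t -> d / V _ V: fires at position(s) 9: nunfelbogak
3. e -> o, i -> u / B C0 _: fires at position(s) 5: nunfolbogak
4. b -> p, d -> t, g -> k, v -> f, z -> s / _ #: no change
surface: nunfolbogak

cell MOD=ma, KEL=mi, POLE=lu, SUR=du:
underlying: nun-ro-o-db-g
1. b -> p, v -> f, z -> s / _ #: no change
2. k -> g, p -> b, t -> d / V _ V: no change
3. e -> o, i -> u / B C0 _: no change
4. b -> p, d -> t, g -> k, v -> f, z -> s / _ #: fires at position(s) 9: nunroodbk
surface: nunroodbk

cell MOD=em, KEL=mi, POLE=ol, SUR=du:
underlying: nun-re-o-db-b
1. b -> p, v -> f, z -> s / _ #: fires at position(s) 9: nunreodbp
2. k -> g, p -> b, t -> d / V _ V: no change
3. e -> o, i -> u / B C0 _: fires at position(s) 5: nunroodbp
4. b -> p, d -> t, g -> k, v -> f, z -> s / _ #: no change
surface: nunroodbp


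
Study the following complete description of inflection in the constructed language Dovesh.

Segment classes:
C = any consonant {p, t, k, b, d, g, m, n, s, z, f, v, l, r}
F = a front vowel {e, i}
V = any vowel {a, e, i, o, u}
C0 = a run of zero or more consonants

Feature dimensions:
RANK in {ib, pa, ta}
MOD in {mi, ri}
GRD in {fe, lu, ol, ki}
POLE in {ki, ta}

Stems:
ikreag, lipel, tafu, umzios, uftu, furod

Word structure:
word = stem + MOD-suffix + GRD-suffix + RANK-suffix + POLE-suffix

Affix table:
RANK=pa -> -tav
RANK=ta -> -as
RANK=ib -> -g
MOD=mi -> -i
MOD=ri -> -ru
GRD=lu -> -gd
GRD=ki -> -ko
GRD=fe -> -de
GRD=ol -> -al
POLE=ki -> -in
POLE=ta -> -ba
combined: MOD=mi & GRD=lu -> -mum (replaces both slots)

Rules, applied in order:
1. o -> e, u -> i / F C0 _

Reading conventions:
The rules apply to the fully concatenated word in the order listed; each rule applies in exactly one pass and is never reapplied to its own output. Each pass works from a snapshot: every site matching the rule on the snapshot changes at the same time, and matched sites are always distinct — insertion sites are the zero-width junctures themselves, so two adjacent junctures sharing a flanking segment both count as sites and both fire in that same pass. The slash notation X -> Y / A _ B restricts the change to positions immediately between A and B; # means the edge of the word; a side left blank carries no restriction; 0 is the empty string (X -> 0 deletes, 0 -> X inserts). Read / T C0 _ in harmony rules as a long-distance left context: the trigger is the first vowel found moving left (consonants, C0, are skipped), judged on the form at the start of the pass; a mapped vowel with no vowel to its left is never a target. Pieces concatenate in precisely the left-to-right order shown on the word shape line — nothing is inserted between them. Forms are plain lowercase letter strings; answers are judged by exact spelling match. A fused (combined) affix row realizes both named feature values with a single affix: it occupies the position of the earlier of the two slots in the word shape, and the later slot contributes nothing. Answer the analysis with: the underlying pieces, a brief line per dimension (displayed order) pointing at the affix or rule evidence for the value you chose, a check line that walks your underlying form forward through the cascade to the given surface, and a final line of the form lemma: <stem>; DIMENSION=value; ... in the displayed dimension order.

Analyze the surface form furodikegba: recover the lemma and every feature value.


underlying: furod-i-ko-g-ba
RANK=ib - signalled by the affix -g
MOD=mi - signalled by the affix -i
GRD=ki - signalled by the affix -ko
POLE=ta - signalled by the affix -ba
check: furodikogba -> furodikegba
lemma: furod; RANK=ib; MOD=mi; GRD=ki; POLE=ta


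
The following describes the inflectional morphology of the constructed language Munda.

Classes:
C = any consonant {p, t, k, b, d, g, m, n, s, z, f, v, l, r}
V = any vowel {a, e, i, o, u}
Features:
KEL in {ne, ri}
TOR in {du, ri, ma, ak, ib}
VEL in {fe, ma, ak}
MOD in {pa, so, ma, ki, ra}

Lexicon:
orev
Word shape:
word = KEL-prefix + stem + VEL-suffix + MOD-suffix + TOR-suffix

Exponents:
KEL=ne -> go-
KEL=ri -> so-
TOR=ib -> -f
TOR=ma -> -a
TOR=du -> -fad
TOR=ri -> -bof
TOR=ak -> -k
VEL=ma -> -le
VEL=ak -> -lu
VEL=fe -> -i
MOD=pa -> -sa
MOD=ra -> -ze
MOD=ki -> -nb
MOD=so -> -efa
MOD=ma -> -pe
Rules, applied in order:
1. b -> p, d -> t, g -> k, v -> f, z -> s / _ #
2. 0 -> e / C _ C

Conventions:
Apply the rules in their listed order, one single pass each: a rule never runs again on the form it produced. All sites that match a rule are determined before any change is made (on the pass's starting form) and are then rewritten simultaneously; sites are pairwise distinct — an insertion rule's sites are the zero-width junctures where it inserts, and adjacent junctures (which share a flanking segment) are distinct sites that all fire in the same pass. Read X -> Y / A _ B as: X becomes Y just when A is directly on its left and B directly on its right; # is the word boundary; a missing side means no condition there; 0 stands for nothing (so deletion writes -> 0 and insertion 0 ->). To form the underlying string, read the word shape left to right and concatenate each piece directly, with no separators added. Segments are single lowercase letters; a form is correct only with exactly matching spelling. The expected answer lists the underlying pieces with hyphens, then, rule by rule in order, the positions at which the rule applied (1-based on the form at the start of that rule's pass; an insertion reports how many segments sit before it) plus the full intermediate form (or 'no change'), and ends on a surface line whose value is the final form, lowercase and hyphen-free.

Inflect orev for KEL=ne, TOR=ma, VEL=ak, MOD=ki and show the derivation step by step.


underlying: go-orev-lu-nb-a
1. b -> p, d -> t, g -> k, v -> f, z -> s / _ #: no change
2. 0 -> e / C _ C: inserts after position(s) 6, 9: gooreveluneba
surface: gooreveluneba


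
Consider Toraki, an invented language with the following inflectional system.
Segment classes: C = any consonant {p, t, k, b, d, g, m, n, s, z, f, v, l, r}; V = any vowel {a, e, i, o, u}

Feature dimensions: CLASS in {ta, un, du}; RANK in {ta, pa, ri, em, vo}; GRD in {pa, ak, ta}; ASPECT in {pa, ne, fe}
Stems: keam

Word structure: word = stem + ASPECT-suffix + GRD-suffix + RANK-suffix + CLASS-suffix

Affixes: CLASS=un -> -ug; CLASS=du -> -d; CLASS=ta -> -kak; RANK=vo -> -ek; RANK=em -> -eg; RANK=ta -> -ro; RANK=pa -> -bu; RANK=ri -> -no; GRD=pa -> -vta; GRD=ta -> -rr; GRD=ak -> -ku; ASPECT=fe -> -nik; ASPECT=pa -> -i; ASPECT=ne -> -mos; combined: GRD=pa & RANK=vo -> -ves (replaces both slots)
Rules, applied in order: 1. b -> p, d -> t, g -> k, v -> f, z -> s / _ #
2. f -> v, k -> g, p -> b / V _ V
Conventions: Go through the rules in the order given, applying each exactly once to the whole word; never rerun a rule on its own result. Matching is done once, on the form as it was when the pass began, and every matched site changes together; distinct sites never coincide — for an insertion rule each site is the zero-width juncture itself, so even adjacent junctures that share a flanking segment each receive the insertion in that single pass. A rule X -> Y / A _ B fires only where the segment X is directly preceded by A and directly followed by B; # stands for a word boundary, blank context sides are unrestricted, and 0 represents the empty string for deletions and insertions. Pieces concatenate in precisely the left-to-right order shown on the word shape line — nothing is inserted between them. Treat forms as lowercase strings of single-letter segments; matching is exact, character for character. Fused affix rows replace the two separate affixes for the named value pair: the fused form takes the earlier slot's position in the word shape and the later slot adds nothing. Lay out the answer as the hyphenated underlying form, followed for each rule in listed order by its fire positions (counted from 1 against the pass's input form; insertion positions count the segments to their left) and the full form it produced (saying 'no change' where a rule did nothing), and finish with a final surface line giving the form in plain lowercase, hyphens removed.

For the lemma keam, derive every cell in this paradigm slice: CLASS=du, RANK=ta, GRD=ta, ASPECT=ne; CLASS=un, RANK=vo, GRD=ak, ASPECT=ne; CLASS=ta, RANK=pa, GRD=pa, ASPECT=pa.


cell CLASS=du, RANK=ta, GRD=ta, ASPECT=ne:
underlying: keam-mos-rr-ro-d
1. b -> p, d -> t, g -> k, v -> f, z -> s / _ #: fires at position(s) 12: keammosrrrot
2. f -> v, k -> g, p -> b / V _ V: no change
surface: keammosrrrot

cell CLASS=un, RANK=vo, GRD=ak, ASPECT=ne:
underlying: keam-mos-ku-ek-ug
1. b -> p, d -> t, g -> k, v -> f, z -> s / _ #: fires at position(s) 13: keammoskuekuk
2. f -> v, k -> g, p -> b / V _ V: fires at position(s) 11: keammoskueguk
surface: keammoskueguk

cell CLASS=ta, RANK=pa, GRD=pa, ASPECT=pa:
underlying: keam-i-vta-bu-kak
1. b -> p, d -> t, g -> k, v -> f, z -> s / _ #: no change
2. f -> v, k -> g, p -> b / V _ V: fires at position(s) 11: keamivtabugak
surface: keamivtabugak


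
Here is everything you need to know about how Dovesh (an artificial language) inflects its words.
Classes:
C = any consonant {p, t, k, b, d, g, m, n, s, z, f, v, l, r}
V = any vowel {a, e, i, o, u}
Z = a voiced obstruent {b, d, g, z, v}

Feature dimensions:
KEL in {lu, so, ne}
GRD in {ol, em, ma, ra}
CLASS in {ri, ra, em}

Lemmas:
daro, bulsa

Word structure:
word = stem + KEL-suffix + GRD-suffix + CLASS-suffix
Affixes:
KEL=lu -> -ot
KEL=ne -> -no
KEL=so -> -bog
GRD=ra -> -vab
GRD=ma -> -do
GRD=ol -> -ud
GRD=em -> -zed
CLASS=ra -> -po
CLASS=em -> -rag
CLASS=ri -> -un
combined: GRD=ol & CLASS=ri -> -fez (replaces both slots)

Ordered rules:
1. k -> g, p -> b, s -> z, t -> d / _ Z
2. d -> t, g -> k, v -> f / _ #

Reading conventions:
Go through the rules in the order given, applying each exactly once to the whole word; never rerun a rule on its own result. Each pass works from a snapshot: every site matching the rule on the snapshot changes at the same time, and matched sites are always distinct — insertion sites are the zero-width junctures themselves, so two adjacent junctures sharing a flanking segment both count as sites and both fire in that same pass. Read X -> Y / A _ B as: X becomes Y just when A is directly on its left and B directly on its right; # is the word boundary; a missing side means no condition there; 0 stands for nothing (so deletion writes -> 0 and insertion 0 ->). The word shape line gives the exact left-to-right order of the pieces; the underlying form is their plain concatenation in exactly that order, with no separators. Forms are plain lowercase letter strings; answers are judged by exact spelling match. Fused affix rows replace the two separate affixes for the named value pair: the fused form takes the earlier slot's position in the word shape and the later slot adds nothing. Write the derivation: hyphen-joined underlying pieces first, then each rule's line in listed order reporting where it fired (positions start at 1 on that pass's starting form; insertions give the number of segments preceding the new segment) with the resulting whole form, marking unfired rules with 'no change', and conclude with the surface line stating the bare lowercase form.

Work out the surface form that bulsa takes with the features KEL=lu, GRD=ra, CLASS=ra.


underlying: bulsa-ot-vab-po
1. k -> g, p -> b, s -> z, t -> d / _ Z: fires at position(s) 7: bulsaodvabpo
2. d -> t, g -> k, v -> f / _ #: no change
surface: bulsaodvabpo


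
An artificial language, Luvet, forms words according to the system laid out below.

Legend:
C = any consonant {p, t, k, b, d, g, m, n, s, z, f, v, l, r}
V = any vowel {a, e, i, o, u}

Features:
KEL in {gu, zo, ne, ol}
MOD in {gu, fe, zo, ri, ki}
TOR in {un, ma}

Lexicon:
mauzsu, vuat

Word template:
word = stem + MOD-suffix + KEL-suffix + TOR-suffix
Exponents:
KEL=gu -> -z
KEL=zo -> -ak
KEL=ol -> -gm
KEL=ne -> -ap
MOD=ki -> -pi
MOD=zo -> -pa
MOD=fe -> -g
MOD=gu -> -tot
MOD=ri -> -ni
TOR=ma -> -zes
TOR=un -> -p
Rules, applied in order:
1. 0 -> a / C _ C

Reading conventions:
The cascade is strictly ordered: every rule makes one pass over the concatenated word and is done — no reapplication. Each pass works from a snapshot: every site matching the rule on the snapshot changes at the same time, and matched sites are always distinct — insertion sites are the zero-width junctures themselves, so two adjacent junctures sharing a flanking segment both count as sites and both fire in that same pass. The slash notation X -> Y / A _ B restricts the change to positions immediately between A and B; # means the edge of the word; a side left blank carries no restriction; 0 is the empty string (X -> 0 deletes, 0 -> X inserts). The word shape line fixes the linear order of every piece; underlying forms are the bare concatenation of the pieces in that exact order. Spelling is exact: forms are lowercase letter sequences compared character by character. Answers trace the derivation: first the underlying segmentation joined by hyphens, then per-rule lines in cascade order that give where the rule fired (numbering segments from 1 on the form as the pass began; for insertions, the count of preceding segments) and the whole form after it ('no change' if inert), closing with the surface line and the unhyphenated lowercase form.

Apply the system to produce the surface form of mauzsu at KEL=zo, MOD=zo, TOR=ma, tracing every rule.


underlying: mauzsu-pa-ak-zes
1. 0 -> a / C _ C: inserts after position(s) 4, 10: mauzasupaakazes
surface: mauzasupaakazes


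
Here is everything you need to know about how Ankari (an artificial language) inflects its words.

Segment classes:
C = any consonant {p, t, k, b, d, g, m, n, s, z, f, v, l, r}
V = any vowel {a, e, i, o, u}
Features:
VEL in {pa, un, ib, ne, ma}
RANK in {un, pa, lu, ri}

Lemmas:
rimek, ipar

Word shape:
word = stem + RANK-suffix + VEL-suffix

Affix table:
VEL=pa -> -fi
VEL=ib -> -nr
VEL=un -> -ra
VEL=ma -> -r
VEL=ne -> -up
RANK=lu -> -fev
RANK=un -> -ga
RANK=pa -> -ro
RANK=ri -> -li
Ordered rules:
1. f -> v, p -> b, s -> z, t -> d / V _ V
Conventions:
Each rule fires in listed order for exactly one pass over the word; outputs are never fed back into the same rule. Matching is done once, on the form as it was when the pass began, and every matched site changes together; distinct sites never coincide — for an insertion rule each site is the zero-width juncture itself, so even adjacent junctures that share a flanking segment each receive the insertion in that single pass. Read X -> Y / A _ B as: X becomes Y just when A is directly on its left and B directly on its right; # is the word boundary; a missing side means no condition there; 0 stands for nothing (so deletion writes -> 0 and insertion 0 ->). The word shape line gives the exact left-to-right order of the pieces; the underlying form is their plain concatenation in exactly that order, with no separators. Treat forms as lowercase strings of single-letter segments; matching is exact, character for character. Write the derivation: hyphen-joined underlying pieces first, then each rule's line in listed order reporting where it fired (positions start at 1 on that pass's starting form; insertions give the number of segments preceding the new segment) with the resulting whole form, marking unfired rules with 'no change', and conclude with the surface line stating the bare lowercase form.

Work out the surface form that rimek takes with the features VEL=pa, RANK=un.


underlying: rimek-ga-fi
1. f -> v, p -> b, s -> z, t -> d / V _ V: fires at position(s) 8: rimekgavi
surface: rimekgavi


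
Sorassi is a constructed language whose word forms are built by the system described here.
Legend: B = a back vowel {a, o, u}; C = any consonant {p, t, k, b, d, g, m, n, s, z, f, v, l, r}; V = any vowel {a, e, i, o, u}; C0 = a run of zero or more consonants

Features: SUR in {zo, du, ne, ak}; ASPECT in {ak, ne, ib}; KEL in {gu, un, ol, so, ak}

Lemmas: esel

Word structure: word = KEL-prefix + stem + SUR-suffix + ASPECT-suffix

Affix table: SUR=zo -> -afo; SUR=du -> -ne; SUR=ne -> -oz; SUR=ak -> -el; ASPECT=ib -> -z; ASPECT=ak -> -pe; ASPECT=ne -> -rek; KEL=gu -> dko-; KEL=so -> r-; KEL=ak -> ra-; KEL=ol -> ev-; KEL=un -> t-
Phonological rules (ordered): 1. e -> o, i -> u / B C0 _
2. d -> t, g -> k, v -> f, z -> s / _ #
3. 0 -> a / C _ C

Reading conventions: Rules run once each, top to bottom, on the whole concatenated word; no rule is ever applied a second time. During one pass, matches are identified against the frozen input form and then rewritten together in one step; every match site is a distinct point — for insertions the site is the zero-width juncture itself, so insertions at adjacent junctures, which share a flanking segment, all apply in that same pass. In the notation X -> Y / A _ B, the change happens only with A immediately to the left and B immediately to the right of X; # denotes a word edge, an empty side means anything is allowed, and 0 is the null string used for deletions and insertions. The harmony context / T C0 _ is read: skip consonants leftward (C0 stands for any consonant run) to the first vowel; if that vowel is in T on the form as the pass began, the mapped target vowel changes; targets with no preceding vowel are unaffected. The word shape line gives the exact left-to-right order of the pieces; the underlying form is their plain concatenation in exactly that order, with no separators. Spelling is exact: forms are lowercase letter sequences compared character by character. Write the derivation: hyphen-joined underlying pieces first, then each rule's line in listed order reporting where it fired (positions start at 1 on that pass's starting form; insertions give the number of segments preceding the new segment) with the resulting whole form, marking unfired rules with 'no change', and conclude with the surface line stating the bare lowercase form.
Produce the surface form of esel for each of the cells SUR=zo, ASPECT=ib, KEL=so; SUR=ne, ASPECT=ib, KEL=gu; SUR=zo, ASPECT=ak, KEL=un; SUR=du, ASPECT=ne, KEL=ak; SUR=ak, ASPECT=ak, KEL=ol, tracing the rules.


cell SUR=zo, ASPECT=ib, KEL=so:
underlying: r-esel-afo-z
1. e -> o, i -> u / B C0 _: no change
2. d -> t, g -> k, v -> f, z -> s / _ #: fires at position(s) 9: reselafos
3. 0 -> a / C _ C: no change
surface: reselafos

cell SUR=ne, ASPECT=ib, KEL=gu:
underlying: dko-esel-oz-z
1. e -> o, i -> u / B C0 _: fires at position(s) 4: dkooselozz
2. d -> t, g -> k, v -> f, z -> s / _ #: fires at position(s) 10: dkooselozs
3. 0 -> a / C _ C: inserts after position(s) 1, 9: dakooselozas
surface: dakooselozas

cell SUR=zo, ASPECT=ak, KEL=un:
underlying: t-esel-afo-pe
1. e -> o, i -> u / B C0 _: fires at position(s) 10: teselafopo
2. d -> t, g -> k, v -> f, z -> s / _ #: no change
3. 0 -> a / C _ C: no change
surface: teselafopo

cell SUR=du, ASPECT=ne, KEL=ak:
underlying: ra-esel-ne-rek
1. e -> o, i -> u / B C0 _: fires at position(s) 3: raoselnerek
2. d -> t, g -> k, v -> f, z -> s / _ #: no change
3. 0 -> a / C _ C: inserts after position(s) 6: raoselanerek
surface: raoselanerek

cell SUR=ak, ASPECT=ak, KEL=ol:
underlying: ev-esel-el-pe
1. e -> o, i -> u / B C0 _: no change
2. d -> t, g -> k, v -> f, z -> s / _ #: no change
3. 0 -> a / C _ C: inserts after position(s) 8: eveselelape
surface: eveselelape


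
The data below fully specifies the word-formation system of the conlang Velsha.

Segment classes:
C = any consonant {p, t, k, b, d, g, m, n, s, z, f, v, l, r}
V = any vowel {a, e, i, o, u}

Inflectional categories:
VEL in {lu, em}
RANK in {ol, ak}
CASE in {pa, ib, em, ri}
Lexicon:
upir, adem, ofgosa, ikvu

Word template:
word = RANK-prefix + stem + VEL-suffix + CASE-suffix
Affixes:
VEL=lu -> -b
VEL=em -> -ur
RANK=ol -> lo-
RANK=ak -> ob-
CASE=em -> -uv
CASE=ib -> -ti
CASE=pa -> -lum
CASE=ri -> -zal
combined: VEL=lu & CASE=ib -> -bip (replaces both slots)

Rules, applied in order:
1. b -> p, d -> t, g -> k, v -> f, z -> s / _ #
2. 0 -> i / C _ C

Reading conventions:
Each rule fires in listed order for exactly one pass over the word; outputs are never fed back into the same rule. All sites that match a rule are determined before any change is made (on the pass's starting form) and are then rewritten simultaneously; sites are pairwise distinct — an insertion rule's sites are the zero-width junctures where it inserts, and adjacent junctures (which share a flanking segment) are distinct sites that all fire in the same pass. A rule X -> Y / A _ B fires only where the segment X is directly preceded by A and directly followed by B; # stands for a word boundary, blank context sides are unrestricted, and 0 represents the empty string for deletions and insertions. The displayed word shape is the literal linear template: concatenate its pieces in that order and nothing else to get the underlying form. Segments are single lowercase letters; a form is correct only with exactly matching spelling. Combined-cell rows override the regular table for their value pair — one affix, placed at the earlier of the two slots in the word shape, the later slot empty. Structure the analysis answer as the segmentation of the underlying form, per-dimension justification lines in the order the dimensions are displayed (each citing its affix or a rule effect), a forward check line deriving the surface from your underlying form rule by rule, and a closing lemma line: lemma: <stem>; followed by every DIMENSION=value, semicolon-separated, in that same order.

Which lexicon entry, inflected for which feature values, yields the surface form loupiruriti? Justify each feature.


underlying: lo-upir-ur-ti
VEL=em - signalled by the affix -ur
RANK=ol - signalled by the affix lo-
CASE=ib - signalled by the affix -ti
check: loupirurti -> loupirurti -> loupiruriti
lemma: upir; VEL=em; RANK=ol; CASE=ib
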